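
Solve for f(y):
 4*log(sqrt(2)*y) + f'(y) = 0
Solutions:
 f(y) = C1 - 4*y*log(y) - y*log(4) + 4*y


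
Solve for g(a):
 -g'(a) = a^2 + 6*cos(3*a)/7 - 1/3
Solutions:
 g(a) = C1 - a^3/3 + a/3 - 2*sin(3*a)/7


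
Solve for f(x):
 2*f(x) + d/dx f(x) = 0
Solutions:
 f(x) = C1*exp(-2*x)


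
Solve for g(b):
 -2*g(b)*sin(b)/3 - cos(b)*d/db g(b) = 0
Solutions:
 g(b) = C1*cos(b)^(2/3)


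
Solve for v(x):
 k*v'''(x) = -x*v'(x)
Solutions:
 v(x) = C1 + Integral(C2*airyai(x*(-1/k)^(1/3)) + C3*airybi(x*(-1/k)^(1/3)), x)


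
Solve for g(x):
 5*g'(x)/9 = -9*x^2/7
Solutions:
 g(x) = C1 - 27*x^3/35


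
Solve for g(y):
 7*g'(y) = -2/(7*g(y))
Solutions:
 g(y) = -sqrt(C1 - 4*y)/7
 g(y) = sqrt(C1 - 4*y)/7


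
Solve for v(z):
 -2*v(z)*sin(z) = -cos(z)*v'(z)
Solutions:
 v(z) = C1/cos(z)^2


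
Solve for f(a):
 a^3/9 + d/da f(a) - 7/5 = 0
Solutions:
 f(a) = C1 - a^4/36 + 7*a/5


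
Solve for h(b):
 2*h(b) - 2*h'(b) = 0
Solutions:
 h(b) = C1*exp(b)


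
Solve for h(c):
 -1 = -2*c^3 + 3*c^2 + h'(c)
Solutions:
 h(c) = C1 + c^4/2 - c^3 - c


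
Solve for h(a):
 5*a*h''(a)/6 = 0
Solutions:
 h(a) = C1 + C2*a


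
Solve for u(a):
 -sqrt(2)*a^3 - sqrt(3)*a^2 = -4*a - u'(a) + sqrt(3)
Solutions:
 u(a) = C1 + sqrt(2)*a^4/4 + sqrt(3)*a^3/3 - 2*a^2 + sqrt(3)*a


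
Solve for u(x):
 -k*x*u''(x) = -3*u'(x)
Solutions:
 u(x) = C1 + x^(((re(k) + 3)*re(k) + im(k)^2)/(re(k)^2 + im(k)^2))*(C2*sin(3*log(x)*Abs(im(k))/(re(k)^2 + im(k)^2)) + C3*cos(3*log(x)*im(k)/(re(k)^2 + im(k)^2)))


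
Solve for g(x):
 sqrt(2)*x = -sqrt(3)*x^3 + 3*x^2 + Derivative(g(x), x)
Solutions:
 g(x) = C1 + sqrt(3)*x^4/4 - x^3 + sqrt(2)*x^2/2


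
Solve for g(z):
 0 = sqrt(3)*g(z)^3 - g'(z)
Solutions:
 g(z) = -sqrt(2)*sqrt(-1/(C1 + sqrt(3)*z))/2
 g(z) = sqrt(2)*sqrt(-1/(C1 + sqrt(3)*z))/2


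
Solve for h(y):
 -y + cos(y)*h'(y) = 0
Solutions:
 h(y) = C1 + Integral(y/cos(y), y)


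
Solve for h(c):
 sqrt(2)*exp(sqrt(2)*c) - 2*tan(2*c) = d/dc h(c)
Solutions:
 h(c) = C1 + exp(sqrt(2)*c) + log(cos(2*c))


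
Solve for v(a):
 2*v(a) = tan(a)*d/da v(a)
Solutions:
 v(a) = C1*sin(a)^2


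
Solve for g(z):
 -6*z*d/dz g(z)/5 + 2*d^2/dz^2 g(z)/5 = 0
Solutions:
 g(z) = C1 + C2*erfi(sqrt(6)*z/2)


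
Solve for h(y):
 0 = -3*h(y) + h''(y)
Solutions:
 h(y) = C1*exp(-sqrt(3)*y) + C2*exp(sqrt(3)*y)


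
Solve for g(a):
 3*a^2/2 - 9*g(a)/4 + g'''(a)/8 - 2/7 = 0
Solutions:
 g(a) = C3*exp(18^(1/3)*a) + 2*a^2/3 + (C1*sin(3*2^(1/3)*3^(1/6)*a/2) + C2*cos(3*2^(1/3)*3^(1/6)*a/2))*exp(-18^(1/3)*a/2) - 8/63


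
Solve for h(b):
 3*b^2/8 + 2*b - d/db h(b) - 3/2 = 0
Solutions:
 h(b) = C1 + b^3/8 + b^2 - 3*b/2


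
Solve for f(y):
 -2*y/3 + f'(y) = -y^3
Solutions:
 f(y) = C1 - y^4/4 + y^2/3


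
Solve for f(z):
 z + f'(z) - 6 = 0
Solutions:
 f(z) = C1 - z^2/2 + 6*z


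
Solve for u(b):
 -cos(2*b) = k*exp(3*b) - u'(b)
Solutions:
 u(b) = C1 + k*exp(3*b)/3 + sin(2*b)/2


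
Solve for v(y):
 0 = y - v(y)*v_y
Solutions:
 v(y) = -sqrt(C1 + y^2)
 v(y) = sqrt(C1 + y^2)


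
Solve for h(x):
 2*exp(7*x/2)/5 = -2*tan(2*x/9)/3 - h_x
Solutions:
 h(x) = C1 - 4*exp(7*x/2)/35 + 3*log(cos(2*x/9))


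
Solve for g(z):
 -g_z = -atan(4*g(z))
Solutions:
 Integral(1/atan(4*_y), (_y, g(z))) = C1 + z


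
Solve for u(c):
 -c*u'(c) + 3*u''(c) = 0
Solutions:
 u(c) = C1 + C2*erfi(sqrt(6)*c/6)


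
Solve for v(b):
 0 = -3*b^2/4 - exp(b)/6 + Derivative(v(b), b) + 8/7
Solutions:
 v(b) = C1 + b^3/4 - 8*b/7 + exp(b)/6


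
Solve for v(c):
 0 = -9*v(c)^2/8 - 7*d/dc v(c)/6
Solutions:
 v(c) = 28/(C1 + 27*c)


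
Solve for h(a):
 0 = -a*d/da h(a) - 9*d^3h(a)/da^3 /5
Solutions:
 h(a) = C1 + Integral(C2*airyai(-15^(1/3)*a/3) + C3*airybi(-15^(1/3)*a/3), a)


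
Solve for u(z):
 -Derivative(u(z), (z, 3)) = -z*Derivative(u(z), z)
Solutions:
 u(z) = C1 + Integral(C2*airyai(z) + C3*airybi(z), z)


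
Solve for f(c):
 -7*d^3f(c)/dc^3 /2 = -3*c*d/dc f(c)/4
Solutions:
 f(c) = C1 + Integral(C2*airyai(14^(2/3)*3^(1/3)*c/14) + C3*airybi(14^(2/3)*3^(1/3)*c/14), c)


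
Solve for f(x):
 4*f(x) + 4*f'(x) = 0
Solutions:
 f(x) = C1*exp(-x)


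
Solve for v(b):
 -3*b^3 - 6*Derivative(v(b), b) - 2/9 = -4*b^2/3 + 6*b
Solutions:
 v(b) = C1 - b^4/8 + 2*b^3/27 - b^2/2 - b/27


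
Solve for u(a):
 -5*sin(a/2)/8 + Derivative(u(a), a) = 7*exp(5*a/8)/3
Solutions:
 u(a) = C1 + 56*exp(5*a/8)/15 - 5*cos(a/2)/4


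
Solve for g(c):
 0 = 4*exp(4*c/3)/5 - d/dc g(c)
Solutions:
 g(c) = C1 + 3*exp(4*c/3)/5


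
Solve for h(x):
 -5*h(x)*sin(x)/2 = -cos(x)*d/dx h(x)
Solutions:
 h(x) = C1/cos(x)^(5/2)


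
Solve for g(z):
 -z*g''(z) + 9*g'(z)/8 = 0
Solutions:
 g(z) = C1 + C2*z^(17/8)


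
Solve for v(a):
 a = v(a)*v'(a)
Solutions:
 v(a) = -sqrt(C1 + a^2)
 v(a) = sqrt(C1 + a^2)


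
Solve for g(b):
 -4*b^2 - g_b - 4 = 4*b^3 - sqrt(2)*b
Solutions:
 g(b) = C1 - b^4 - 4*b^3/3 + sqrt(2)*b^2/2 - 4*b


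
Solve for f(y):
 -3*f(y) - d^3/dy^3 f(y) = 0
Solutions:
 f(y) = C3*exp(-3^(1/3)*y) + (C1*sin(3^(5/6)*y/2) + C2*cos(3^(5/6)*y/2))*exp(3^(1/3)*y/2)


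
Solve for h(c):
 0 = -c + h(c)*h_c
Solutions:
 h(c) = -sqrt(C1 + c^2)
 h(c) = sqrt(C1 + c^2)


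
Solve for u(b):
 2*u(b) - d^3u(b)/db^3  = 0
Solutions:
 u(b) = C3*exp(2^(1/3)*b) + (C1*sin(2^(1/3)*sqrt(3)*b/2) + C2*cos(2^(1/3)*sqrt(3)*b/2))*exp(-2^(1/3)*b/2)


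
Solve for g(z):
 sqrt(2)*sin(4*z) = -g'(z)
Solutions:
 g(z) = C1 + sqrt(2)*cos(4*z)/4


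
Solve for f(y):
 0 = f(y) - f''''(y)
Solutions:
 f(y) = C1*exp(-y) + C2*exp(y) + C3*sin(y) + C4*cos(y)


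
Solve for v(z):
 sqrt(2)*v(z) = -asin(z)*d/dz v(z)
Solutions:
 v(z) = C1*exp(-sqrt(2)*Integral(1/asin(z), z))


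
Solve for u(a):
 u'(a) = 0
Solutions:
 u(a) = C1


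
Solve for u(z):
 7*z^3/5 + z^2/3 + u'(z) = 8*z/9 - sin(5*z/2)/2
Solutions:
 u(z) = C1 - 7*z^4/20 - z^3/9 + 4*z^2/9 + cos(5*z/2)/5


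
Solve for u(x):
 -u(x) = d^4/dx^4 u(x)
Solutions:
 u(x) = (C1*sin(sqrt(2)*x/2) + C2*cos(sqrt(2)*x/2))*exp(-sqrt(2)*x/2) + (C3*sin(sqrt(2)*x/2) + C4*cos(sqrt(2)*x/2))*exp(sqrt(2)*x/2)


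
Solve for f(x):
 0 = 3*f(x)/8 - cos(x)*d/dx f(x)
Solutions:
 f(x) = C1*(sin(x) + 1)^(3/16)/(sin(x) - 1)^(3/16)


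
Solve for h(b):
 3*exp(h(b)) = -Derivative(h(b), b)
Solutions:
 h(b) = log(1/(C1 + 3*b))


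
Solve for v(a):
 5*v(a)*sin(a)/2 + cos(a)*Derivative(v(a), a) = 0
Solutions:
 v(a) = C1*cos(a)^(5/2)


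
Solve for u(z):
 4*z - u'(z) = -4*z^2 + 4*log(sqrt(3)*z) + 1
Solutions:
 u(z) = C1 + 4*z^3/3 + 2*z^2 - 4*z*log(z) - z*log(9) + 3*z


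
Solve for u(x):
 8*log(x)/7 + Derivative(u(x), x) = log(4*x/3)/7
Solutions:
 u(x) = C1 - x*log(x) - x*log(3)/7 + 2*x*log(2)/7 + x


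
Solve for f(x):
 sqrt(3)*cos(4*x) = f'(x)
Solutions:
 f(x) = C1 + sqrt(3)*sin(4*x)/4


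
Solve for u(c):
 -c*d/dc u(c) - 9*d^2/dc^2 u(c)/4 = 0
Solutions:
 u(c) = C1 + C2*erf(sqrt(2)*c/3)


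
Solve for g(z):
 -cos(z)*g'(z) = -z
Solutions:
 g(z) = C1 + Integral(z/cos(z), z)


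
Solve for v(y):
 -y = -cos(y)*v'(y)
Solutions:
 v(y) = C1 + Integral(y/cos(y), y)


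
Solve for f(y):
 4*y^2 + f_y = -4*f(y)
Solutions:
 f(y) = C1*exp(-4*y) - y^2 + y/2 - 1/8


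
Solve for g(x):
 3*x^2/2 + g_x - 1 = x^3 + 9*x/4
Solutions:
 g(x) = C1 + x^4/4 - x^3/2 + 9*x^2/8 + x


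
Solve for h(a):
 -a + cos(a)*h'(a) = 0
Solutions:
 h(a) = C1 + Integral(a/cos(a), a)


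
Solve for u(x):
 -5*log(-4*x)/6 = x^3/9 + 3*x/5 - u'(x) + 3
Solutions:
 u(x) = C1 + x^4/36 + 3*x^2/10 + 5*x*log(-x)/6 + x*(10*log(2) + 13)/6


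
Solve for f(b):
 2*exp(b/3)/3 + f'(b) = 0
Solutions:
 f(b) = C1 - 2*exp(b/3)


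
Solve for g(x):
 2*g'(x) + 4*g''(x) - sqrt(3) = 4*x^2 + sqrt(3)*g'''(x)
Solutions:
 g(x) = C1 + C2*exp(x*(2*sqrt(3) + sqrt(6)*sqrt(sqrt(3) + 2))/3) + C3*exp(x*(-sqrt(6)*sqrt(sqrt(3) + 2) + 2*sqrt(3))/3) + 2*x^3/3 - 4*x^2 + 5*sqrt(3)*x/2 + 16*x


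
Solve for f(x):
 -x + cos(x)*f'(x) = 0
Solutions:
 f(x) = C1 + Integral(x/cos(x), x)


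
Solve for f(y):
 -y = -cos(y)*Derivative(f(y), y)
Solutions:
 f(y) = C1 + Integral(y/cos(y), y)


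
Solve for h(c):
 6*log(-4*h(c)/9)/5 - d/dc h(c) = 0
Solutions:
 -5*Integral(1/(log(-_y) - 2*log(3) + 2*log(2)), (_y, h(c)))/6 = C1 - c


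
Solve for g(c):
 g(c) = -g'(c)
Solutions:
 g(c) = C1*exp(-c)


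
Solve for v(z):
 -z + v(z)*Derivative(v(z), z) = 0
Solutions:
 v(z) = -sqrt(C1 + z^2)
 v(z) = sqrt(C1 + z^2)


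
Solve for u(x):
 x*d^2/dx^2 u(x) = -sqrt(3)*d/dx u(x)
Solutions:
 u(x) = C1 + C2*x^(1 - sqrt(3))


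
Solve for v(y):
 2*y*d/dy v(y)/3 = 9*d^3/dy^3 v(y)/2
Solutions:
 v(y) = C1 + Integral(C2*airyai(2^(2/3)*y/3) + C3*airybi(2^(2/3)*y/3), y)


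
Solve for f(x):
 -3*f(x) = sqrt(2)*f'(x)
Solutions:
 f(x) = C1*exp(-3*sqrt(2)*x/2)


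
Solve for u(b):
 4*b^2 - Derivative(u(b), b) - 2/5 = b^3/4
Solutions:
 u(b) = C1 - b^4/16 + 4*b^3/3 - 2*b/5


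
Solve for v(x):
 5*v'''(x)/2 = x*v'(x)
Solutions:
 v(x) = C1 + Integral(C2*airyai(2^(1/3)*5^(2/3)*x/5) + C3*airybi(2^(1/3)*5^(2/3)*x/5), x)


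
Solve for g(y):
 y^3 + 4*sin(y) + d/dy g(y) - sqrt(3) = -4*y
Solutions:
 g(y) = C1 - y^4/4 - 2*y^2 + sqrt(3)*y + 4*cos(y)


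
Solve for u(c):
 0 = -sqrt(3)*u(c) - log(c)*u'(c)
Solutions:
 u(c) = C1*exp(-sqrt(3)*li(c))


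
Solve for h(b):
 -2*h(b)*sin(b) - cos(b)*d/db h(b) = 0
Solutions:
 h(b) = C1*cos(b)^2


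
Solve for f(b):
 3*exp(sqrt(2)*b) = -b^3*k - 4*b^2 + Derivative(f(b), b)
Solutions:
 f(b) = C1 + b^4*k/4 + 4*b^3/3 + 3*sqrt(2)*exp(sqrt(2)*b)/2


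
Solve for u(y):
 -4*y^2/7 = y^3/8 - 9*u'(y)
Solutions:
 u(y) = C1 + y^4/288 + 4*y^3/189


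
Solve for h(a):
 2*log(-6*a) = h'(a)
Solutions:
 h(a) = C1 + 2*a*log(-a) + 2*a*(-1 + log(6))


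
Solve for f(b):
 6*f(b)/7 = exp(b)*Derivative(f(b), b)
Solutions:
 f(b) = C1*exp(-6*exp(-b)/7)


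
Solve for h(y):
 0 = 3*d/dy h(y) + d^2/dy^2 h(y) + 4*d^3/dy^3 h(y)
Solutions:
 h(y) = C1 + (C2*sin(sqrt(47)*y/8) + C3*cos(sqrt(47)*y/8))*exp(-y/8)


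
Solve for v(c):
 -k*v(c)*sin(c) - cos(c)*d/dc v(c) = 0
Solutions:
 v(c) = C1*exp(k*log(cos(c)))


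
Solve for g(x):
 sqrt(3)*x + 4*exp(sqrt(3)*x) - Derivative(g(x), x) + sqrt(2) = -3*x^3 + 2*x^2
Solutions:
 g(x) = C1 + 3*x^4/4 - 2*x^3/3 + sqrt(3)*x^2/2 + sqrt(2)*x + 4*sqrt(3)*exp(sqrt(3)*x)/3


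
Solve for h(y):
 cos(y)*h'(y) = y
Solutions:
 h(y) = C1 + Integral(y/cos(y), y)


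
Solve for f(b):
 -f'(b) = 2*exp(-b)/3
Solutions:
 f(b) = C1 + 2*exp(-b)/3


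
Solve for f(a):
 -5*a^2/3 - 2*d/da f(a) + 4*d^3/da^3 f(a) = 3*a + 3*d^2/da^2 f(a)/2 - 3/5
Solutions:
 f(a) = C1 + C2*exp(a*(3 - sqrt(137))/16) + C3*exp(a*(3 + sqrt(137))/16) - 5*a^3/18 - a^2/8 - 683*a/240


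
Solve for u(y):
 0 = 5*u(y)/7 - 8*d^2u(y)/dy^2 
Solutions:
 u(y) = C1*exp(-sqrt(70)*y/28) + C2*exp(sqrt(70)*y/28)


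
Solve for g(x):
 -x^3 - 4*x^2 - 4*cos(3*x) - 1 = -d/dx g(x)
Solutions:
 g(x) = C1 + x^4/4 + 4*x^3/3 + x + 4*sin(3*x)/3


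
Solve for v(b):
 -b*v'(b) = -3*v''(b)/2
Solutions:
 v(b) = C1 + C2*erfi(sqrt(3)*b/3)


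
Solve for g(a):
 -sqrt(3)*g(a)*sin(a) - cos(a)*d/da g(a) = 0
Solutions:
 g(a) = C1*cos(a)^(sqrt(3))


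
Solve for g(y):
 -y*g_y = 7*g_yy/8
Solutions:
 g(y) = C1 + C2*erf(2*sqrt(7)*y/7)


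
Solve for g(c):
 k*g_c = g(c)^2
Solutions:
 g(c) = -k/(C1*k + c)


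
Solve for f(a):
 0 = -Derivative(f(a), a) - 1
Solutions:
 f(a) = C1 - a


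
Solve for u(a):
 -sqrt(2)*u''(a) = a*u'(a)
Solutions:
 u(a) = C1 + C2*erf(2^(1/4)*a/2)


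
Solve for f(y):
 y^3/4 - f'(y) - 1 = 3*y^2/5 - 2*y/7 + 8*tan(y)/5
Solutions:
 f(y) = C1 + y^4/16 - y^3/5 + y^2/7 - y + 8*log(cos(y))/5


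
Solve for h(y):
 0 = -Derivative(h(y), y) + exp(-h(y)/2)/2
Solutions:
 h(y) = 2*log(C1 + y/4)


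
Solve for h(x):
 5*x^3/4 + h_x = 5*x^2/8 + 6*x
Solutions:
 h(x) = C1 - 5*x^4/16 + 5*x^3/24 + 3*x^2


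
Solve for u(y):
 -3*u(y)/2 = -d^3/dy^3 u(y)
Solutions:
 u(y) = C3*exp(2^(2/3)*3^(1/3)*y/2) + (C1*sin(2^(2/3)*3^(5/6)*y/4) + C2*cos(2^(2/3)*3^(5/6)*y/4))*exp(-2^(2/3)*3^(1/3)*y/4)


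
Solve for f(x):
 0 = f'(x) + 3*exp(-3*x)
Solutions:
 f(x) = C1 + exp(-3*x)


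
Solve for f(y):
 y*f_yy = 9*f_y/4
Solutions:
 f(y) = C1 + C2*y^(13/4)


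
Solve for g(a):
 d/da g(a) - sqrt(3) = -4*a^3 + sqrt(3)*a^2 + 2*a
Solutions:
 g(a) = C1 - a^4 + sqrt(3)*a^3/3 + a^2 + sqrt(3)*a


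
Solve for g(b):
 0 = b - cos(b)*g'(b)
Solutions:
 g(b) = C1 + Integral(b/cos(b), b)


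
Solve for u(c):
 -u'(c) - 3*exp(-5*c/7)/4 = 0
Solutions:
 u(c) = C1 + 21*exp(-5*c/7)/20


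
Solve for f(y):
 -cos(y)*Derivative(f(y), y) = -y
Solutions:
 f(y) = C1 + Integral(y/cos(y), y)


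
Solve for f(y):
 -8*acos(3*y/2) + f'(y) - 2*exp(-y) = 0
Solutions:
 f(y) = C1 + 8*y*acos(3*y/2) - 8*sqrt(4 - 9*y^2)/3 - 2*exp(-y)


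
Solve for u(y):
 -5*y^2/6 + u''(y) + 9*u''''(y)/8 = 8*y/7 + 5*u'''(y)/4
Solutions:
 u(y) = C1 + C2*y + 5*y^4/72 + 271*y^3/504 + 725*y^2/672 + (C3*sin(sqrt(47)*y/9) + C4*cos(sqrt(47)*y/9))*exp(5*y/9)


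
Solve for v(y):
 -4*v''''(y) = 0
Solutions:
 v(y) = C1 + C2*y + C3*y^2 + C4*y^3


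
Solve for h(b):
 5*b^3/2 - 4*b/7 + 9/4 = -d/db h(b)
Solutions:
 h(b) = C1 - 5*b^4/8 + 2*b^2/7 - 9*b/4


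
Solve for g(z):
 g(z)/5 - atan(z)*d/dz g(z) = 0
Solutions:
 g(z) = C1*exp(Integral(1/atan(z), z)/5)


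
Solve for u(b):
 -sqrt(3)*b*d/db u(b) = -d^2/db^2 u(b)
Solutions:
 u(b) = C1 + C2*erfi(sqrt(2)*3^(1/4)*b/2)


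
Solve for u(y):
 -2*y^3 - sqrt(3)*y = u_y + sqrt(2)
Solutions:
 u(y) = C1 - y^4/2 - sqrt(3)*y^2/2 - sqrt(2)*y


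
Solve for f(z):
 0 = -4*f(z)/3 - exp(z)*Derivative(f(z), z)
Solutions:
 f(z) = C1*exp(4*exp(-z)/3)


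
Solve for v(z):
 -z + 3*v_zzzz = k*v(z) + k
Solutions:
 v(z) = C1*exp(-3^(3/4)*k^(1/4)*z/3) + C2*exp(3^(3/4)*k^(1/4)*z/3) + C3*exp(-3^(3/4)*I*k^(1/4)*z/3) + C4*exp(3^(3/4)*I*k^(1/4)*z/3) - 1 - z/k


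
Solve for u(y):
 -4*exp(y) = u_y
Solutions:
 u(y) = C1 - 4*exp(y)


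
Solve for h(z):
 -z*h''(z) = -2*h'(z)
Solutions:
 h(z) = C1 + C2*z^3


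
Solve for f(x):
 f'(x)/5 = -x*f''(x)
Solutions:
 f(x) = C1 + C2*x^(4/5)


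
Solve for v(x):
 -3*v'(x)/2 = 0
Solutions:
 v(x) = C1


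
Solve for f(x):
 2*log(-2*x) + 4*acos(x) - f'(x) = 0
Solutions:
 f(x) = C1 + 2*x*log(-x) + 4*x*acos(x) - 2*x + 2*x*log(2) - 4*sqrt(1 - x^2)


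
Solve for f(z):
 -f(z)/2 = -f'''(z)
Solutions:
 f(z) = C3*exp(2^(2/3)*z/2) + (C1*sin(2^(2/3)*sqrt(3)*z/4) + C2*cos(2^(2/3)*sqrt(3)*z/4))*exp(-2^(2/3)*z/4)


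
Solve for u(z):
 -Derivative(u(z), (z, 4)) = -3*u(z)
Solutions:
 u(z) = C1*exp(-3^(1/4)*z) + C2*exp(3^(1/4)*z) + C3*sin(3^(1/4)*z) + C4*cos(3^(1/4)*z)


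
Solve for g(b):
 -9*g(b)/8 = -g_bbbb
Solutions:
 g(b) = C1*exp(-2^(1/4)*sqrt(3)*b/2) + C2*exp(2^(1/4)*sqrt(3)*b/2) + C3*sin(2^(1/4)*sqrt(3)*b/2) + C4*cos(2^(1/4)*sqrt(3)*b/2)


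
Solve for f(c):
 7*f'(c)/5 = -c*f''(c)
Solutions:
 f(c) = C1 + C2/c^(2/5)


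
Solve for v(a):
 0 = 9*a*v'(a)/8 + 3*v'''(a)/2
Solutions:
 v(a) = C1 + Integral(C2*airyai(-6^(1/3)*a/2) + C3*airybi(-6^(1/3)*a/2), a)


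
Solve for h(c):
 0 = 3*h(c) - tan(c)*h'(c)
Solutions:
 h(c) = C1*sin(c)^3


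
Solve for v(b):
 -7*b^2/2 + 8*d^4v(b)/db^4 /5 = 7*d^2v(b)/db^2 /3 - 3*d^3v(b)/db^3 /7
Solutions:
 v(b) = C1 + C2*b + C3*exp(b*(-45 + sqrt(166665))/336) + C4*exp(-b*(45 + sqrt(166665))/336) - b^4/8 - 9*b^3/98 - 25911*b^2/24010


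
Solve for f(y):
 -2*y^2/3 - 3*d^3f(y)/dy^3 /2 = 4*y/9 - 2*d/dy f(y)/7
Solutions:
 f(y) = C1 + C2*exp(-2*sqrt(21)*y/21) + C3*exp(2*sqrt(21)*y/21) + 7*y^3/9 + 7*y^2/9 + 49*y/2


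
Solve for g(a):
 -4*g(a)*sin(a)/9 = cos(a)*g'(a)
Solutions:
 g(a) = C1*cos(a)^(4/9)


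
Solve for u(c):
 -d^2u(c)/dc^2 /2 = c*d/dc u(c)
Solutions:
 u(c) = C1 + C2*erf(c)


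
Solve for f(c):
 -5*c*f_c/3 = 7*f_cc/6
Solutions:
 f(c) = C1 + C2*erf(sqrt(35)*c/7)


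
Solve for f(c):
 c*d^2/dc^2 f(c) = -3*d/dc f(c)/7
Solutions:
 f(c) = C1 + C2*c^(4/7)


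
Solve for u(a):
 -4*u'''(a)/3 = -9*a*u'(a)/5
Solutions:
 u(a) = C1 + Integral(C2*airyai(3*50^(1/3)*a/10) + C3*airybi(3*50^(1/3)*a/10), a)


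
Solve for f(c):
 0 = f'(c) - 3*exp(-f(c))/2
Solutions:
 f(c) = log(C1 + 3*c/2)


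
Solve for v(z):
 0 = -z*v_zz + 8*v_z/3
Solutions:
 v(z) = C1 + C2*z^(11/3)


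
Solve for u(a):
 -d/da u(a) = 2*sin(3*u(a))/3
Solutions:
 u(a) = -acos((-C1 - exp(4*a))/(C1 - exp(4*a)))/3 + 2*pi/3
 u(a) = acos((-C1 - exp(4*a))/(C1 - exp(4*a)))/3


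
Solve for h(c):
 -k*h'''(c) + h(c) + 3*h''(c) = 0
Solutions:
 h(c) = C1*exp(c*(-(sqrt(((1 + 2/k^2)^2 - 4/k^4)/k^2)/2 - 1/(2*k) - 1/k^3)^(1/3) + 1/k - 1/(k^2*(sqrt(((1 + 2/k^2)^2 - 4/k^4)/k^2)/2 - 1/(2*k) - 1/k^3)^(1/3)))) + C2*exp(c*((sqrt(((1 + 2/k^2)^2 - 4/k^4)/k^2)/2 - 1/(2*k) - 1/k^3)^(1/3)/2 - sqrt(3)*I*(sqrt(((1 + 2/k^2)^2 - 4/k^4)/k^2)/2 - 1/(2*k) - 1/k^3)^(1/3)/2 + 1/k - 2/(k^2*(-1 + sqrt(3)*I)*(sqrt(((1 + 2/k^2)^2 - 4/k^4)/k^2)/2 - 1/(2*k) - 1/k^3)^(1/3)))) + C3*exp(c*((sqrt(((1 + 2/k^2)^2 - 4/k^4)/k^2)/2 - 1/(2*k) - 1/k^3)^(1/3)/2 + sqrt(3)*I*(sqrt(((1 + 2/k^2)^2 - 4/k^4)/k^2)/2 - 1/(2*k) - 1/k^3)^(1/3)/2 + 1/k + 2/(k^2*(1 + sqrt(3)*I)*(sqrt(((1 + 2/k^2)^2 - 4/k^4)/k^2)/2 - 1/(2*k) - 1/k^3)^(1/3))))


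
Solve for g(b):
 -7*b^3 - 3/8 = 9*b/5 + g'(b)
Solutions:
 g(b) = C1 - 7*b^4/4 - 9*b^2/10 - 3*b/8


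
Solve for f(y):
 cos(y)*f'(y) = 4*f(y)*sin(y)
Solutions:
 f(y) = C1/cos(y)^4


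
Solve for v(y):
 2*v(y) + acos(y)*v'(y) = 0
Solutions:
 v(y) = C1*exp(-2*Integral(1/acos(y), y))


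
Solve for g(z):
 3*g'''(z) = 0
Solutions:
 g(z) = C1 + C2*z + C3*z^2


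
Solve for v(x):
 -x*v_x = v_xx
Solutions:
 v(x) = C1 + C2*erf(sqrt(2)*x/2)


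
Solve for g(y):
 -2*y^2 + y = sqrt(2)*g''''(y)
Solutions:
 g(y) = C1 + C2*y + C3*y^2 + C4*y^3 - sqrt(2)*y^6/360 + sqrt(2)*y^5/240


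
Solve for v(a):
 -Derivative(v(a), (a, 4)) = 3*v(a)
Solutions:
 v(a) = (C1*sin(sqrt(2)*3^(1/4)*a/2) + C2*cos(sqrt(2)*3^(1/4)*a/2))*exp(-sqrt(2)*3^(1/4)*a/2) + (C3*sin(sqrt(2)*3^(1/4)*a/2) + C4*cos(sqrt(2)*3^(1/4)*a/2))*exp(sqrt(2)*3^(1/4)*a/2)


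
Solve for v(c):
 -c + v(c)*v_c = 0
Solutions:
 v(c) = -sqrt(C1 + c^2)
 v(c) = sqrt(C1 + c^2)


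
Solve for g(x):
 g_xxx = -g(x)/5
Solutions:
 g(x) = C3*exp(-5^(2/3)*x/5) + (C1*sin(sqrt(3)*5^(2/3)*x/10) + C2*cos(sqrt(3)*5^(2/3)*x/10))*exp(5^(2/3)*x/10)


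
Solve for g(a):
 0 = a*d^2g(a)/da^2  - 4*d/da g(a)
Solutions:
 g(a) = C1 + C2*a^5


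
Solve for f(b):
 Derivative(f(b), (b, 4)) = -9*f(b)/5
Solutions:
 f(b) = (C1*sin(5^(3/4)*sqrt(6)*b/10) + C2*cos(5^(3/4)*sqrt(6)*b/10))*exp(-5^(3/4)*sqrt(6)*b/10) + (C3*sin(5^(3/4)*sqrt(6)*b/10) + C4*cos(5^(3/4)*sqrt(6)*b/10))*exp(5^(3/4)*sqrt(6)*b/10)


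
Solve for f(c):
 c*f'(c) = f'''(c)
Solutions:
 f(c) = C1 + Integral(C2*airyai(c) + C3*airybi(c), c)


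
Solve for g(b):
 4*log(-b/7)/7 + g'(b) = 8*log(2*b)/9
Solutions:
 g(b) = C1 + 20*b*log(b)/63 + 4*b*(-5 + 14*log(2) + 9*log(7) - 9*I*pi)/63


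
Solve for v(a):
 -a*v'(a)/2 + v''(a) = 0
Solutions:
 v(a) = C1 + C2*erfi(a/2)


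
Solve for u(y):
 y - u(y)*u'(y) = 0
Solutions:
 u(y) = -sqrt(C1 + y^2)
 u(y) = sqrt(C1 + y^2)


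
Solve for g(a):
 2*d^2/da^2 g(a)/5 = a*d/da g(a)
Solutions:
 g(a) = C1 + C2*erfi(sqrt(5)*a/2)


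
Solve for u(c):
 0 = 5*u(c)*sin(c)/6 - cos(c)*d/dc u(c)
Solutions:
 u(c) = C1/cos(c)^(5/6)


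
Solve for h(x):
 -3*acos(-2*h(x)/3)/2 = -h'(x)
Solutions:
 Integral(1/acos(-2*_y/3), (_y, h(x))) = C1 + 3*x/2


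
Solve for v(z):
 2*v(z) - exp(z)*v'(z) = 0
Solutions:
 v(z) = C1*exp(-2*exp(-z))


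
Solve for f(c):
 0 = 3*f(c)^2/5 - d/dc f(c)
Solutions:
 f(c) = -5/(C1 + 3*c)


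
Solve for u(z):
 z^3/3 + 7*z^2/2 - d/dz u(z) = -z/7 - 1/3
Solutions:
 u(z) = C1 + z^4/12 + 7*z^3/6 + z^2/14 + z/3


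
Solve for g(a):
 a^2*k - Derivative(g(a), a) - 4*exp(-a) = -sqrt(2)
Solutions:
 g(a) = C1 + a^3*k/3 + sqrt(2)*a + 4*exp(-a)


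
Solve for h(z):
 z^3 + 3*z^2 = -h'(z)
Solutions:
 h(z) = C1 - z^4/4 - z^3


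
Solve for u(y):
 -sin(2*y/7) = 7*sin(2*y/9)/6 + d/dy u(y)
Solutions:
 u(y) = C1 + 21*cos(2*y/9)/4 + 7*cos(2*y/7)/2


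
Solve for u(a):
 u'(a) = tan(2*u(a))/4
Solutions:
 u(a) = -asin(C1*exp(a/2))/2 + pi/2
 u(a) = asin(C1*exp(a/2))/2


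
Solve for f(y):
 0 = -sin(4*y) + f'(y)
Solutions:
 f(y) = C1 - cos(4*y)/4


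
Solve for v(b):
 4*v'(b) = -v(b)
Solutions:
 v(b) = C1*exp(-b/4)


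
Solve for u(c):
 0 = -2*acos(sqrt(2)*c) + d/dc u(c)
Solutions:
 u(c) = C1 + 2*c*acos(sqrt(2)*c) - sqrt(2)*sqrt(1 - 2*c^2)


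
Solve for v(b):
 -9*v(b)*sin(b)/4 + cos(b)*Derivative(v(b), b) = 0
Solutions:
 v(b) = C1/cos(b)^(9/4)


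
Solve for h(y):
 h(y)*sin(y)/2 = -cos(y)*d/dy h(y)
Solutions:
 h(y) = C1*sqrt(cos(y))


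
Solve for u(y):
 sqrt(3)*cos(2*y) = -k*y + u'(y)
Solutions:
 u(y) = C1 + k*y^2/2 + sqrt(3)*sin(2*y)/2


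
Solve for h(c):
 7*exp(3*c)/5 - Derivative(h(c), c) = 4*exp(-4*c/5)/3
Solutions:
 h(c) = C1 + 7*exp(3*c)/15 + 5*exp(-4*c/5)/3


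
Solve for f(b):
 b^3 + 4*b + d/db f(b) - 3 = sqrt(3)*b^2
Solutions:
 f(b) = C1 - b^4/4 + sqrt(3)*b^3/3 - 2*b^2 + 3*b


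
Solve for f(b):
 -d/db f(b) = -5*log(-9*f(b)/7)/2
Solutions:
 -2*Integral(1/(log(-_y) - log(7) + 2*log(3)), (_y, f(b)))/5 = C1 - b


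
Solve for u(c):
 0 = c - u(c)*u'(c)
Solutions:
 u(c) = -sqrt(C1 + c^2)
 u(c) = sqrt(C1 + c^2)


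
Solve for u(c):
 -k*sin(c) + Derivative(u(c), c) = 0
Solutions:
 u(c) = C1 - k*cos(c)


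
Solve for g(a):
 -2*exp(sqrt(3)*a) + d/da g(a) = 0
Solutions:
 g(a) = C1 + 2*sqrt(3)*exp(sqrt(3)*a)/3


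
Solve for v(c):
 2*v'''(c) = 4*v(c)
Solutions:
 v(c) = C3*exp(2^(1/3)*c) + (C1*sin(2^(1/3)*sqrt(3)*c/2) + C2*cos(2^(1/3)*sqrt(3)*c/2))*exp(-2^(1/3)*c/2)


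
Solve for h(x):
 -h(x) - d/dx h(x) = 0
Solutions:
 h(x) = C1*exp(-x)


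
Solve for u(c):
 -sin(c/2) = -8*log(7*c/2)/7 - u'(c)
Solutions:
 u(c) = C1 - 8*c*log(c)/7 - 8*c*log(7)/7 + 8*c*log(2)/7 + 8*c/7 - 2*cos(c/2)


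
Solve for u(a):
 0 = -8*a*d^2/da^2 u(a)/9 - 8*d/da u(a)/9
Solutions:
 u(a) = C1 + C2*log(a)


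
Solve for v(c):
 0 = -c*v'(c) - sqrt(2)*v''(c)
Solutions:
 v(c) = C1 + C2*erf(2^(1/4)*c/2)


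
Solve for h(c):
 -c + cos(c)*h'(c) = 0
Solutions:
 h(c) = C1 + Integral(c/cos(c), c)


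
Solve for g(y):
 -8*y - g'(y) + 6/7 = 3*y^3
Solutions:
 g(y) = C1 - 3*y^4/4 - 4*y^2 + 6*y/7


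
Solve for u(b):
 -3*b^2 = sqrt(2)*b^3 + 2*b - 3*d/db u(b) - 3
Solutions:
 u(b) = C1 + sqrt(2)*b^4/12 + b^3/3 + b^2/3 - b


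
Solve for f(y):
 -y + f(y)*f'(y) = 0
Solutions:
 f(y) = -sqrt(C1 + y^2)
 f(y) = sqrt(C1 + y^2)


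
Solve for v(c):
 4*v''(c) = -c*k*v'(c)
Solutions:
 v(c) = Piecewise((-sqrt(2)*sqrt(pi)*C1*erf(sqrt(2)*c*sqrt(k)/4)/sqrt(k) - C2, (k > 0) | (k < 0)), (-C1*c - C2, True))


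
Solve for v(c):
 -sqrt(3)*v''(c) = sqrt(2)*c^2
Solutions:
 v(c) = C1 + C2*c - sqrt(6)*c^4/36


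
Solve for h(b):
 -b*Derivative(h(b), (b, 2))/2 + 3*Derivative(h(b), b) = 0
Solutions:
 h(b) = C1 + C2*b^7


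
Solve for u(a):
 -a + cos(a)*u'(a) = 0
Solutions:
 u(a) = C1 + Integral(a/cos(a), a)


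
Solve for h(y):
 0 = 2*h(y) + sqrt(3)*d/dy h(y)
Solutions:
 h(y) = C1*exp(-2*sqrt(3)*y/3)


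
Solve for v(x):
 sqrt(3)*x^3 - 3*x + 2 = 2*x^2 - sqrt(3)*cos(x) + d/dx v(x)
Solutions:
 v(x) = C1 + sqrt(3)*x^4/4 - 2*x^3/3 - 3*x^2/2 + 2*x + sqrt(3)*sin(x)


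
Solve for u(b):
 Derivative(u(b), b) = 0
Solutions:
 u(b) = C1


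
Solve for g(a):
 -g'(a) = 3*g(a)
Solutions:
 g(a) = C1*exp(-3*a)


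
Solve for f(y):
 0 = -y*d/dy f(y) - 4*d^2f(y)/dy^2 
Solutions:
 f(y) = C1 + C2*erf(sqrt(2)*y/4)


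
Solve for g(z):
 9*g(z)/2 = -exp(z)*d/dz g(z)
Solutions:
 g(z) = C1*exp(9*exp(-z)/2)


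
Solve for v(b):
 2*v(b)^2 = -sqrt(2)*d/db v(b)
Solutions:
 v(b) = 1/(C1 + sqrt(2)*b)


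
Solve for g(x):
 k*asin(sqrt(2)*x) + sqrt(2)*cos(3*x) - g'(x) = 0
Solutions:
 g(x) = C1 + k*(x*asin(sqrt(2)*x) + sqrt(2)*sqrt(1 - 2*x^2)/2) + sqrt(2)*sin(3*x)/3


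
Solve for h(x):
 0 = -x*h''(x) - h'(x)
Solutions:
 h(x) = C1 + C2*log(x)


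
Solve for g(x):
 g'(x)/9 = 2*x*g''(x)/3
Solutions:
 g(x) = C1 + C2*x^(7/6)


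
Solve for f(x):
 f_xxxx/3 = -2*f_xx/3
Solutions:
 f(x) = C1 + C2*x + C3*sin(sqrt(2)*x) + C4*cos(sqrt(2)*x)


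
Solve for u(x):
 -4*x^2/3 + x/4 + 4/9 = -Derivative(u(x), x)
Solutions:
 u(x) = C1 + 4*x^3/9 - x^2/8 - 4*x/9


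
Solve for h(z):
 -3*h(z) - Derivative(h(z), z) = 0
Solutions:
 h(z) = C1*exp(-3*z)


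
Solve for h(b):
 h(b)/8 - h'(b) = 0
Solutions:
 h(b) = C1*exp(b/8)


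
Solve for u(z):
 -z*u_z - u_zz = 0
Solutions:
 u(z) = C1 + C2*erf(sqrt(2)*z/2)


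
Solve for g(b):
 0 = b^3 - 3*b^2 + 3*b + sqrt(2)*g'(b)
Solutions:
 g(b) = C1 - sqrt(2)*b^4/8 + sqrt(2)*b^3/2 - 3*sqrt(2)*b^2/4


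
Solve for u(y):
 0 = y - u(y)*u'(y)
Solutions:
 u(y) = -sqrt(C1 + y^2)
 u(y) = sqrt(C1 + y^2)


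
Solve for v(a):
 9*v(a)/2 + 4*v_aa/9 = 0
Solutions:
 v(a) = C1*sin(9*sqrt(2)*a/4) + C2*cos(9*sqrt(2)*a/4)


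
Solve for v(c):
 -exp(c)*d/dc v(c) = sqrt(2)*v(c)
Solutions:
 v(c) = C1*exp(sqrt(2)*exp(-c))


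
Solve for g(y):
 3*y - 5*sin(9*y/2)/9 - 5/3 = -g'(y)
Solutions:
 g(y) = C1 - 3*y^2/2 + 5*y/3 - 10*cos(9*y/2)/81


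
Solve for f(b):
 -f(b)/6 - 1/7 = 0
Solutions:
 f(b) = -6/7


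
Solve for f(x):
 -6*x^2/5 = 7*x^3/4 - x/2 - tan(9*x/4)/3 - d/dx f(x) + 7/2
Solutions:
 f(x) = C1 + 7*x^4/16 + 2*x^3/5 - x^2/4 + 7*x/2 + 4*log(cos(9*x/4))/27


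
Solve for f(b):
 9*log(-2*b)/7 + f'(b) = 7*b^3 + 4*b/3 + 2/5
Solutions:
 f(b) = C1 + 7*b^4/4 + 2*b^2/3 - 9*b*log(-b)/7 + b*(59 - 45*log(2))/35


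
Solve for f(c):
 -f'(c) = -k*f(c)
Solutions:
 f(c) = C1*exp(c*k)


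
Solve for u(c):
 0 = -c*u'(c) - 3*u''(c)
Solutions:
 u(c) = C1 + C2*erf(sqrt(6)*c/6)


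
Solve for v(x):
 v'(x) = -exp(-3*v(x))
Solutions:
 v(x) = log(C1 - 3*x)/3
 v(x) = log((-3^(1/3) - 3^(5/6)*I)*(C1 - x)^(1/3)/2)
 v(x) = log((-3^(1/3) + 3^(5/6)*I)*(C1 - x)^(1/3)/2)


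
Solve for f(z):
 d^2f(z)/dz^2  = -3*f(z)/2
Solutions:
 f(z) = C1*sin(sqrt(6)*z/2) + C2*cos(sqrt(6)*z/2)


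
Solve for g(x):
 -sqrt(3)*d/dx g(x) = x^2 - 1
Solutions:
 g(x) = C1 - sqrt(3)*x^3/9 + sqrt(3)*x/3


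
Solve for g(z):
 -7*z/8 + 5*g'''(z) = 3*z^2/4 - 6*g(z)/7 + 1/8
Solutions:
 g(z) = C3*exp(-35^(2/3)*6^(1/3)*z/35) + 7*z^2/8 + 49*z/48 + (C1*sin(2^(1/3)*3^(5/6)*35^(2/3)*z/70) + C2*cos(2^(1/3)*3^(5/6)*35^(2/3)*z/70))*exp(35^(2/3)*6^(1/3)*z/70) + 7/48


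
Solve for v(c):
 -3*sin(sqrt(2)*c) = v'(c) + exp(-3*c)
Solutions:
 v(c) = C1 + 3*sqrt(2)*cos(sqrt(2)*c)/2 + exp(-3*c)/3


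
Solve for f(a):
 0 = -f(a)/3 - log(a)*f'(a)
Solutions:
 f(a) = C1*exp(-li(a)/3)


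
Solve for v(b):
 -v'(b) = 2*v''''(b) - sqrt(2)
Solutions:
 v(b) = C1 + C4*exp(-2^(2/3)*b/2) + sqrt(2)*b + (C2*sin(2^(2/3)*sqrt(3)*b/4) + C3*cos(2^(2/3)*sqrt(3)*b/4))*exp(2^(2/3)*b/4)


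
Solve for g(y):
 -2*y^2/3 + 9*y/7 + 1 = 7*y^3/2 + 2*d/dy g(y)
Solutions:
 g(y) = C1 - 7*y^4/16 - y^3/9 + 9*y^2/28 + y/2


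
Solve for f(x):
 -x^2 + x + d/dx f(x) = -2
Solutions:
 f(x) = C1 + x^3/3 - x^2/2 - 2*x


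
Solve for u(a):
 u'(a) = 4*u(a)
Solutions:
 u(a) = C1*exp(4*a)


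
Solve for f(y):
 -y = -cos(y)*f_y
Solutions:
 f(y) = C1 + Integral(y/cos(y), y)


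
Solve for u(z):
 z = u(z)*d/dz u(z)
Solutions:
 u(z) = -sqrt(C1 + z^2)
 u(z) = sqrt(C1 + z^2)


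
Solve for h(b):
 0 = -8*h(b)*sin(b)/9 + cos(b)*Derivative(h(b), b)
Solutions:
 h(b) = C1/cos(b)^(8/9)


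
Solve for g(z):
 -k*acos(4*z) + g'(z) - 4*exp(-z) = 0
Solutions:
 g(z) = C1 + k*z*acos(4*z) - k*sqrt(1 - 16*z^2)/4 - 4*exp(-z)


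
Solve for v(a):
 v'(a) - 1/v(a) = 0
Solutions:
 v(a) = -sqrt(C1 + 2*a)
 v(a) = sqrt(C1 + 2*a)


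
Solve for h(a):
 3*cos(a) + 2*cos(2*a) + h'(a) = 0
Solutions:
 h(a) = C1 - 3*sin(a) - sin(2*a)


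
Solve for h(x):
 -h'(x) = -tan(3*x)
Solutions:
 h(x) = C1 - log(cos(3*x))/3


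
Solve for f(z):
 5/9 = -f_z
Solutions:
 f(z) = C1 - 5*z/9


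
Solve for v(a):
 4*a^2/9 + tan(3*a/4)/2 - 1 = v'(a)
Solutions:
 v(a) = C1 + 4*a^3/27 - a - 2*log(cos(3*a/4))/3


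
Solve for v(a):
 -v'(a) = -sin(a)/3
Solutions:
 v(a) = C1 - cos(a)/3


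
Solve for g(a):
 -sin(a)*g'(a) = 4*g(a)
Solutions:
 g(a) = C1*(cos(a)^2 + 2*cos(a) + 1)/(cos(a)^2 - 2*cos(a) + 1)


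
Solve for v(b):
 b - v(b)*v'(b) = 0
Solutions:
 v(b) = -sqrt(C1 + b^2)
 v(b) = sqrt(C1 + b^2)


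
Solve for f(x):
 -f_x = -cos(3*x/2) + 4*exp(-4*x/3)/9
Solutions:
 f(x) = C1 + 2*sin(3*x/2)/3 + exp(-4*x/3)/3


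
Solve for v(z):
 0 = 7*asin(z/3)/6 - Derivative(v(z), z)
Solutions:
 v(z) = C1 + 7*z*asin(z/3)/6 + 7*sqrt(9 - z^2)/6


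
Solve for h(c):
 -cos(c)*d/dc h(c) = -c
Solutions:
 h(c) = C1 + Integral(c/cos(c), c)


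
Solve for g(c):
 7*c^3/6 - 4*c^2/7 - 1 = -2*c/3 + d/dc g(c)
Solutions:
 g(c) = C1 + 7*c^4/24 - 4*c^3/21 + c^2/3 - c


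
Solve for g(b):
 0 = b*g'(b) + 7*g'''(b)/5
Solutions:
 g(b) = C1 + Integral(C2*airyai(-5^(1/3)*7^(2/3)*b/7) + C3*airybi(-5^(1/3)*7^(2/3)*b/7), b)


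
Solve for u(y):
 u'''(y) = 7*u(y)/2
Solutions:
 u(y) = C3*exp(2^(2/3)*7^(1/3)*y/2) + (C1*sin(2^(2/3)*sqrt(3)*7^(1/3)*y/4) + C2*cos(2^(2/3)*sqrt(3)*7^(1/3)*y/4))*exp(-2^(2/3)*7^(1/3)*y/4)


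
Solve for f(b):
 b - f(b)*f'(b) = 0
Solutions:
 f(b) = -sqrt(C1 + b^2)
 f(b) = sqrt(C1 + b^2)


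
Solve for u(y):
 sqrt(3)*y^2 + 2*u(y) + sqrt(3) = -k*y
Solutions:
 u(y) = -k*y/2 - sqrt(3)*y^2/2 - sqrt(3)/2


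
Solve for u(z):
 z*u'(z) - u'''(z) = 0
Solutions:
 u(z) = C1 + Integral(C2*airyai(z) + C3*airybi(z), z)


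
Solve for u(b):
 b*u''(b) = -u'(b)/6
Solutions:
 u(b) = C1 + C2*b^(5/6)


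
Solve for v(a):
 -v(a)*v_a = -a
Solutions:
 v(a) = -sqrt(C1 + a^2)
 v(a) = sqrt(C1 + a^2)


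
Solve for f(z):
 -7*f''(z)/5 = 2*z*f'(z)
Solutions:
 f(z) = C1 + C2*erf(sqrt(35)*z/7)


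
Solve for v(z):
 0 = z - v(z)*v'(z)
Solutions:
 v(z) = -sqrt(C1 + z^2)
 v(z) = sqrt(C1 + z^2)


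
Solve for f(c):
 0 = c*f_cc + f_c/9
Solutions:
 f(c) = C1 + C2*c^(8/9)


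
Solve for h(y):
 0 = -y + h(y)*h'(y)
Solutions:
 h(y) = -sqrt(C1 + y^2)
 h(y) = sqrt(C1 + y^2)


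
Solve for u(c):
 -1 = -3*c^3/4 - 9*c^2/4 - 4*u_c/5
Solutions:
 u(c) = C1 - 15*c^4/64 - 15*c^3/16 + 5*c/4


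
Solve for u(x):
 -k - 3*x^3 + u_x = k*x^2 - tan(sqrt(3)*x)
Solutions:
 u(x) = C1 + k*x^3/3 + k*x + 3*x^4/4 + sqrt(3)*log(cos(sqrt(3)*x))/3


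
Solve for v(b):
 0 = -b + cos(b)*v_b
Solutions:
 v(b) = C1 + Integral(b/cos(b), b)


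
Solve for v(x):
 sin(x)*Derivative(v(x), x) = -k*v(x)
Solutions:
 v(x) = C1*exp(k*(-log(cos(x) - 1) + log(cos(x) + 1))/2)


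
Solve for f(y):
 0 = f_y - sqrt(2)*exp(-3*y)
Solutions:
 f(y) = C1 - sqrt(2)*exp(-3*y)/3


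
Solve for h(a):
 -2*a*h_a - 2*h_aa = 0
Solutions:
 h(a) = C1 + C2*erf(sqrt(2)*a/2)


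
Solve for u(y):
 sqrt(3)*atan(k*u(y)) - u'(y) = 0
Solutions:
 Integral(1/atan(_y*k), (_y, u(y))) = C1 + sqrt(3)*y


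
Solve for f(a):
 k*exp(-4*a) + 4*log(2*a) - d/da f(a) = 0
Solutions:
 f(a) = C1 + 4*a*log(a) + 4*a*(-1 + log(2)) - k*exp(-4*a)/4


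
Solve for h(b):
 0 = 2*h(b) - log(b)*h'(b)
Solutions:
 h(b) = C1*exp(2*li(b))


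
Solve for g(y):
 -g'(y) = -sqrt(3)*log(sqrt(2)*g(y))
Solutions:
 -2*sqrt(3)*Integral(1/(2*log(_y) + log(2)), (_y, g(y)))/3 = C1 - y


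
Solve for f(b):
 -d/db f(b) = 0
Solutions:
 f(b) = C1


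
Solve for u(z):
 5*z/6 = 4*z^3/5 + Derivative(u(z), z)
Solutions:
 u(z) = C1 - z^4/5 + 5*z^2/12


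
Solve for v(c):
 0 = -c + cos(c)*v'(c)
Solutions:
 v(c) = C1 + Integral(c/cos(c), c)


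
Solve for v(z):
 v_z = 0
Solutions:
 v(z) = C1


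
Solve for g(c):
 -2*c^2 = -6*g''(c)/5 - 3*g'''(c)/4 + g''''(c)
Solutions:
 g(c) = C1 + C2*c + C3*exp(c*(15 - sqrt(2145))/40) + C4*exp(c*(15 + sqrt(2145))/40) + 5*c^4/36 - 25*c^3/72 + 1175*c^2/576


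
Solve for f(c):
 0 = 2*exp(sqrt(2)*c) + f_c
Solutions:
 f(c) = C1 - sqrt(2)*exp(sqrt(2)*c)


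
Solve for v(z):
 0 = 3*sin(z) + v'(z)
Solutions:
 v(z) = C1 + 3*cos(z)


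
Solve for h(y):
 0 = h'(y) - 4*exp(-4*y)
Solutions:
 h(y) = C1 - exp(-4*y)


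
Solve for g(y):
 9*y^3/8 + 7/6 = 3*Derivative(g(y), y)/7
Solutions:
 g(y) = C1 + 21*y^4/32 + 49*y/18


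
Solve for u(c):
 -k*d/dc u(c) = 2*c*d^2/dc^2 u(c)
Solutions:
 u(c) = C1 + c^(1 - re(k)/2)*(C2*sin(log(c)*Abs(im(k))/2) + C3*cos(log(c)*im(k)/2))


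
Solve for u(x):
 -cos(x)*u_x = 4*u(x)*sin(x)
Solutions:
 u(x) = C1*cos(x)^4


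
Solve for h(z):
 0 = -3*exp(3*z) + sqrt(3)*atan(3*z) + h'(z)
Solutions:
 h(z) = C1 - sqrt(3)*(z*atan(3*z) - log(9*z^2 + 1)/6) + exp(3*z)


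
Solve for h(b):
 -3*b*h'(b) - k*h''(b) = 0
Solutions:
 h(b) = C1 + C2*sqrt(k)*erf(sqrt(6)*b*sqrt(1/k)/2)


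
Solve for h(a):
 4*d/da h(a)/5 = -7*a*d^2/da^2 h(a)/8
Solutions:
 h(a) = C1 + C2*a^(3/35)


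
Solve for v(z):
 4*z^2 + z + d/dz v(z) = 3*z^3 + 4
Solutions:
 v(z) = C1 + 3*z^4/4 - 4*z^3/3 - z^2/2 + 4*z


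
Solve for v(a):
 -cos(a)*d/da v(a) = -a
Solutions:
 v(a) = C1 + Integral(a/cos(a), a)


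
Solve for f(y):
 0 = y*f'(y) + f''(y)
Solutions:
 f(y) = C1 + C2*erf(sqrt(2)*y/2)


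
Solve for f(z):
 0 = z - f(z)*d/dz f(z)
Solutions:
 f(z) = -sqrt(C1 + z^2)
 f(z) = sqrt(C1 + z^2)


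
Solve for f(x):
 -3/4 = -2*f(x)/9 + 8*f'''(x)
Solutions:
 f(x) = C3*exp(6^(1/3)*x/6) + (C1*sin(2^(1/3)*3^(5/6)*x/12) + C2*cos(2^(1/3)*3^(5/6)*x/12))*exp(-6^(1/3)*x/12) + 27/8


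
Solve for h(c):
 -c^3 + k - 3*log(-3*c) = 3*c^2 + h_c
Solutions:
 h(c) = C1 - c^4/4 - c^3 + c*(k - 3*log(3) + 3) - 3*c*log(-c)


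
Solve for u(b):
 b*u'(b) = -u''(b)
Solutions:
 u(b) = C1 + C2*erf(sqrt(2)*b/2)


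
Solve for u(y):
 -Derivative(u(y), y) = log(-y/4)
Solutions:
 u(y) = C1 - y*log(-y) + y*(1 + 2*log(2))


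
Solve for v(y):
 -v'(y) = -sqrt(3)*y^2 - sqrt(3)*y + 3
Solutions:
 v(y) = C1 + sqrt(3)*y^3/3 + sqrt(3)*y^2/2 - 3*y


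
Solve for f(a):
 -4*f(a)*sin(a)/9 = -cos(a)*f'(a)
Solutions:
 f(a) = C1/cos(a)^(4/9)


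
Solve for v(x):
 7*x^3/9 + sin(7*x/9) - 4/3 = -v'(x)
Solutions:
 v(x) = C1 - 7*x^4/36 + 4*x/3 + 9*cos(7*x/9)/7


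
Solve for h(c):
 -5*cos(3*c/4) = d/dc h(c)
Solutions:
 h(c) = C1 - 20*sin(3*c/4)/3


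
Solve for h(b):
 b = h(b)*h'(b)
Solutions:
 h(b) = -sqrt(C1 + b^2)
 h(b) = sqrt(C1 + b^2)


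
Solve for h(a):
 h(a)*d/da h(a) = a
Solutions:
 h(a) = -sqrt(C1 + a^2)
 h(a) = sqrt(C1 + a^2)


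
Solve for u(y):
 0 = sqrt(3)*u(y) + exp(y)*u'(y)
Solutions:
 u(y) = C1*exp(sqrt(3)*exp(-y))


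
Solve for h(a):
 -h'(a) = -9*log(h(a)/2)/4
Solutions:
 4*Integral(1/(-log(_y) + log(2)), (_y, h(a)))/9 = C1 - a


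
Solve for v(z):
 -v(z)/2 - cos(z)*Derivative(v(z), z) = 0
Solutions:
 v(z) = C1*(sin(z) - 1)^(1/4)/(sin(z) + 1)^(1/4)


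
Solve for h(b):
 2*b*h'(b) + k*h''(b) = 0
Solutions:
 h(b) = C1 + C2*sqrt(k)*erf(b*sqrt(1/k))


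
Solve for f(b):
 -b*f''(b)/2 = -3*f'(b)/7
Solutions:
 f(b) = C1 + C2*b^(13/7)


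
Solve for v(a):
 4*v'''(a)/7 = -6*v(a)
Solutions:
 v(a) = C3*exp(-2^(2/3)*21^(1/3)*a/2) + (C1*sin(2^(2/3)*3^(5/6)*7^(1/3)*a/4) + C2*cos(2^(2/3)*3^(5/6)*7^(1/3)*a/4))*exp(2^(2/3)*21^(1/3)*a/4)


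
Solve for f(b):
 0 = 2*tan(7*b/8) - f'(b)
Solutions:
 f(b) = C1 - 16*log(cos(7*b/8))/7


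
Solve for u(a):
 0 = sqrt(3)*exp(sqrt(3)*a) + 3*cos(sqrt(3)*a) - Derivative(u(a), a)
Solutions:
 u(a) = C1 + exp(sqrt(3)*a) + sqrt(3)*sin(sqrt(3)*a)


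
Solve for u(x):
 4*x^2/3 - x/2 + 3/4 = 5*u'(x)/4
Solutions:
 u(x) = C1 + 16*x^3/45 - x^2/5 + 3*x/5


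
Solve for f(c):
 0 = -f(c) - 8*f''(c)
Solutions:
 f(c) = C1*sin(sqrt(2)*c/4) + C2*cos(sqrt(2)*c/4)


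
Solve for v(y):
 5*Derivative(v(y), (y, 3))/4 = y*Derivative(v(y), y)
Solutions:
 v(y) = C1 + Integral(C2*airyai(10^(2/3)*y/5) + C3*airybi(10^(2/3)*y/5), y)


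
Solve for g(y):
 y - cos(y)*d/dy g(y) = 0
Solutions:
 g(y) = C1 + Integral(y/cos(y), y)


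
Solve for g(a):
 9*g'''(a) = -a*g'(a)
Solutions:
 g(a) = C1 + Integral(C2*airyai(-3^(1/3)*a/3) + C3*airybi(-3^(1/3)*a/3), a)


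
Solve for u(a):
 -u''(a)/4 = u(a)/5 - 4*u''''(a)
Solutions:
 u(a) = C1*exp(-sqrt(10)*a*sqrt(5 + 3*sqrt(145))/40) + C2*exp(sqrt(10)*a*sqrt(5 + 3*sqrt(145))/40) + C3*sin(sqrt(10)*a*sqrt(-5 + 3*sqrt(145))/40) + C4*cos(sqrt(10)*a*sqrt(-5 + 3*sqrt(145))/40)


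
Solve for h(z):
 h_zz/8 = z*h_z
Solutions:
 h(z) = C1 + C2*erfi(2*z)


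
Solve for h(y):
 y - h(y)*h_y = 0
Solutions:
 h(y) = -sqrt(C1 + y^2)
 h(y) = sqrt(C1 + y^2)


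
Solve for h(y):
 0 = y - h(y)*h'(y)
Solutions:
 h(y) = -sqrt(C1 + y^2)
 h(y) = sqrt(C1 + y^2)


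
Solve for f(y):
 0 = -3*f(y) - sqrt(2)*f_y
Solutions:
 f(y) = C1*exp(-3*sqrt(2)*y/2)


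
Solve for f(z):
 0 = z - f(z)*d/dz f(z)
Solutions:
 f(z) = -sqrt(C1 + z^2)
 f(z) = sqrt(C1 + z^2)


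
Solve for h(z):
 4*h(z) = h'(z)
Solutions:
 h(z) = C1*exp(4*z)


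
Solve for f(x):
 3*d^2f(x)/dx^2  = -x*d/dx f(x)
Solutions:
 f(x) = C1 + C2*erf(sqrt(6)*x/6)


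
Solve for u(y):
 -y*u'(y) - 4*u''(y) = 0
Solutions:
 u(y) = C1 + C2*erf(sqrt(2)*y/4)


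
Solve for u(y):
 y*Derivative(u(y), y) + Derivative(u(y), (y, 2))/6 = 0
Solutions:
 u(y) = C1 + C2*erf(sqrt(3)*y)


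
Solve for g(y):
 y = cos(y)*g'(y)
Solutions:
 g(y) = C1 + Integral(y/cos(y), y)


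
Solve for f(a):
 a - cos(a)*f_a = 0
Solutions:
 f(a) = C1 + Integral(a/cos(a), a)


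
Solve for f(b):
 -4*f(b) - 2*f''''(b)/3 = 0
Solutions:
 f(b) = (C1*sin(2^(3/4)*3^(1/4)*b/2) + C2*cos(2^(3/4)*3^(1/4)*b/2))*exp(-2^(3/4)*3^(1/4)*b/2) + (C3*sin(2^(3/4)*3^(1/4)*b/2) + C4*cos(2^(3/4)*3^(1/4)*b/2))*exp(2^(3/4)*3^(1/4)*b/2)


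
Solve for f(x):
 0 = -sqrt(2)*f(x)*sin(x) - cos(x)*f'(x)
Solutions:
 f(x) = C1*cos(x)^(sqrt(2))


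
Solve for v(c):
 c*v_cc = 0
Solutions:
 v(c) = C1 + C2*c


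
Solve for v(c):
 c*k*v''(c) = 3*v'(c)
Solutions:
 v(c) = C1 + c^(((re(k) + 3)*re(k) + im(k)^2)/(re(k)^2 + im(k)^2))*(C2*sin(3*log(c)*Abs(im(k))/(re(k)^2 + im(k)^2)) + C3*cos(3*log(c)*im(k)/(re(k)^2 + im(k)^2)))


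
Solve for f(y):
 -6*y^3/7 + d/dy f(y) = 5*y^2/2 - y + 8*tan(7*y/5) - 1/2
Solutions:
 f(y) = C1 + 3*y^4/14 + 5*y^3/6 - y^2/2 - y/2 - 40*log(cos(7*y/5))/7


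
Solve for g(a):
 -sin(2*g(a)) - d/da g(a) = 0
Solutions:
 g(a) = pi - acos((-C1 - exp(4*a))/(C1 - exp(4*a)))/2
 g(a) = acos((-C1 - exp(4*a))/(C1 - exp(4*a)))/2


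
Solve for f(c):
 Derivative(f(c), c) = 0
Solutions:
 f(c) = C1


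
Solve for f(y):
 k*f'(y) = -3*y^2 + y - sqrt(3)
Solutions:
 f(y) = C1 - y^3/k + y^2/(2*k) - sqrt(3)*y/k
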